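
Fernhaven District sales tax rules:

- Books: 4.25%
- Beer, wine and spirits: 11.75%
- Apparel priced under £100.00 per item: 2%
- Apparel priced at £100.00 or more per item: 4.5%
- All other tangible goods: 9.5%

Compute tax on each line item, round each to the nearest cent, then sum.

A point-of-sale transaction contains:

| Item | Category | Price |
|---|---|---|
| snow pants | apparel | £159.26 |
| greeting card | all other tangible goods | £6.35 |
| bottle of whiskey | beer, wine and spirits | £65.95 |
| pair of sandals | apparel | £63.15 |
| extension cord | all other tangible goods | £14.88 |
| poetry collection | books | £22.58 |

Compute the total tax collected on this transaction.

Snow pants £159.26: apparel, £100.00 or more → 4.5% → £7.17
Greeting card £6.35: all other tangible goods → 9.5% → £0.60
Bottle of whiskey £65.95: beer, wine and spirits → 11.75% → £7.75
Pair of sandals £63.15: apparel, under £100.00 → 2% → £1.26
Extension cord £14.88: all other tangible goods → 9.5% → £1.41
Poetry collection £22.58: books → 4.25% → £0.96
Total tax = £7.17 + £0.60 + £7.75 + £1.26 + £1.41 + £0.96 = £19.15

£19.15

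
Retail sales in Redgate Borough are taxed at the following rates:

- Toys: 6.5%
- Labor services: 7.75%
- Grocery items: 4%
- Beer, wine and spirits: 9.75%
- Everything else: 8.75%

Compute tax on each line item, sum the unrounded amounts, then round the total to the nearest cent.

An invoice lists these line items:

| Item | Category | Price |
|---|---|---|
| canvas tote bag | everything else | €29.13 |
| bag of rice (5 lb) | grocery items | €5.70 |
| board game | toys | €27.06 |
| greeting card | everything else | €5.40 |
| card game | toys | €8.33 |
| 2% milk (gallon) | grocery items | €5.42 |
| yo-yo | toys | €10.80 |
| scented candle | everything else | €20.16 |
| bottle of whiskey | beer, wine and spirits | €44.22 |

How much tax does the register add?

Canvas tote bag €29.13: everything else → 8.75% → €2.548875
Bag of rice (5 lb) €5.70: grocery items → 4% → €0.228
Board game €27.06: toys → 6.5% → €1.7589
Greeting card €5.40: everything else → 8.75% → €0.4725
Card game €8.33: toys → 6.5% → €0.54145
2% milk (gallon) €5.42: grocery items → 4% → €0.2168
Yo-yo €10.80: toys → 6.5% → €0.702
Scented candle €20.16: everything else → 8.75% → €1.764
Bottle of whiskey €44.22: beer, wine and spirits → 9.75% → €4.31145
Unrounded tax sum = €12.543975 → €12.54

€12.54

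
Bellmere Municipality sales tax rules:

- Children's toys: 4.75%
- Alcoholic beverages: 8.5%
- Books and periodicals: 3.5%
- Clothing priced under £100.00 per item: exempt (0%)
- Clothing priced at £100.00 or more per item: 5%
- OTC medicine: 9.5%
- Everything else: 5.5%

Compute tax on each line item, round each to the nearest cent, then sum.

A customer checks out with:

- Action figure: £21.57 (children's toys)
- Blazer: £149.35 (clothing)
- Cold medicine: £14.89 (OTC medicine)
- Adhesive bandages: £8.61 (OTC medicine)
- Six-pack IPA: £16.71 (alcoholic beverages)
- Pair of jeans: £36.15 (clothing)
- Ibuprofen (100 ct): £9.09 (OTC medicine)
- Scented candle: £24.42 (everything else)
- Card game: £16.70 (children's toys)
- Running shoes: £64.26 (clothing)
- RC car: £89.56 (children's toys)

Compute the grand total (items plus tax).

£470.69

Action figure £21.57: children's toys → 4.75% → £1.02
Blazer £149.35: clothing, £100.00 or more → 5% → £7.47
Cold medicine £14.89: OTC medicine → 9.5% → £1.41
Adhesive bandages £8.61: OTC medicine → 9.5% → £0.82
Six-pack IPA £16.71: alcoholic beverages → 8.5% → £1.42
Pair of jeans £36.15: clothing, under £100.00 → 0% → £0.00
Ibuprofen (100 ct) £9.09: OTC medicine → 9.5% → £0.86
Scented candle £24.42: everything else → 5.5% → £1.34
Card game £16.70: children's toys → 4.75% → £0.79
Running shoes £64.26: clothing, under £100.00 → 0% → £0.00
RC car £89.56: children's toys → 4.75% → £4.25
Subtotal = £451.31; tax = £19.38; total due = £470.69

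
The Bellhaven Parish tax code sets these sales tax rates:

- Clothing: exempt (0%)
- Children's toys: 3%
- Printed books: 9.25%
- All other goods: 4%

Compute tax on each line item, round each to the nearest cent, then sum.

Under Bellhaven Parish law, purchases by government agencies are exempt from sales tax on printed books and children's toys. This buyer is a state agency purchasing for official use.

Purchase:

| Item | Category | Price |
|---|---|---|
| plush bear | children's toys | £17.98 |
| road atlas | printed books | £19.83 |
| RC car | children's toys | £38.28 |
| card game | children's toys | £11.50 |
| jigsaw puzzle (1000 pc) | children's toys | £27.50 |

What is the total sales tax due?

Plush bear £17.98: children's toys, buyer-exempt → 0% → £0.00
Road atlas £19.83: printed books, buyer-exempt → 0% → £0.00
RC car £38.28: children's toys, buyer-exempt → 0% → £0.00
Card game £11.50: children's toys, buyer-exempt → 0% → £0.00
Jigsaw puzzle (1000 pc) £27.50: children's toys, buyer-exempt → 0% → £0.00
Total tax = £0.00

£0.00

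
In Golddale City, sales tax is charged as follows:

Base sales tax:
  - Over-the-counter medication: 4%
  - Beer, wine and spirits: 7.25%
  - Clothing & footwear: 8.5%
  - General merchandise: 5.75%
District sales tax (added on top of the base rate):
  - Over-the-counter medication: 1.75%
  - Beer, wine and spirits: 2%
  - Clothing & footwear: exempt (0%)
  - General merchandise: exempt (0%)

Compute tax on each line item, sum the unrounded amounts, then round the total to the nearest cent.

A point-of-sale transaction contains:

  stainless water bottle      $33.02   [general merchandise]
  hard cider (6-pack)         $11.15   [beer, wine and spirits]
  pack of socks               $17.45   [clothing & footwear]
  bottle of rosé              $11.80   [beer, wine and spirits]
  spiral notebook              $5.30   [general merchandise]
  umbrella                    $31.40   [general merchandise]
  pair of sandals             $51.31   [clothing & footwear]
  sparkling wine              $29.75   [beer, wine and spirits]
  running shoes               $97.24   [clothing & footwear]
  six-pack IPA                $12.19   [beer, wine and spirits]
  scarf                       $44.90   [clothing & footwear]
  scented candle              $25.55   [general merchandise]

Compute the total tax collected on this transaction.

$29.41

Stainless water bottle $33.02: general merchandise → 5.75% + 0% district = 5.75% → $1.89865
Hard cider (6-pack) $11.15: beer, wine and spirits → 7.25% + 2% district = 9.25% → $1.031375
Pack of socks $17.45: clothing & footwear → 8.5% + 0% district = 8.5% → $1.48325
Bottle of rosé $11.80: beer, wine and spirits → 7.25% + 2% district = 9.25% → $1.0915
Spiral notebook $5.30: general merchandise → 5.75% + 0% district = 5.75% → $0.30475
Umbrella $31.40: general merchandise → 5.75% + 0% district = 5.75% → $1.8055
Pair of sandals $51.31: clothing & footwear → 8.5% + 0% district = 8.5% → $4.36135
Sparkling wine $29.75: beer, wine and spirits → 7.25% + 2% district = 9.25% → $2.751875
Running shoes $97.24: clothing & footwear → 8.5% + 0% district = 8.5% → $8.2654
Six-pack IPA $12.19: beer, wine and spirits → 7.25% + 2% district = 9.25% → $1.127575
Scarf $44.90: clothing & footwear → 8.5% + 0% district = 8.5% → $3.8165
Scented candle $25.55: general merchandise → 5.75% + 0% district = 5.75% → $1.469125
Unrounded tax sum = $29.40685 → $29.41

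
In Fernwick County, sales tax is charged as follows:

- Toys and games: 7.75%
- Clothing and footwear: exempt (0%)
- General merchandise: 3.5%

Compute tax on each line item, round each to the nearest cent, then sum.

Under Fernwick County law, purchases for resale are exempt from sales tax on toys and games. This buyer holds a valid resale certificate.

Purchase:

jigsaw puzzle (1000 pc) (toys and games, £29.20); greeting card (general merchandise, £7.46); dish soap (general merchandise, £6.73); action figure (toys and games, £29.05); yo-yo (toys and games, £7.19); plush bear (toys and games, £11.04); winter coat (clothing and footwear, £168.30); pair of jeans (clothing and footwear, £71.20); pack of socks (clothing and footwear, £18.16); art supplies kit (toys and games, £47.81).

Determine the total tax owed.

Jigsaw puzzle (1000 pc) £29.20: toys and games, buyer-exempt → 0% → £0.00
Greeting card £7.46: general merchandise → 3.5% → £0.26
Dish soap £6.73: general merchandise → 3.5% → £0.24
Action figure £29.05: toys and games, buyer-exempt → 0% → £0.00
Yo-yo £7.19: toys and games, buyer-exempt → 0% → £0.00
Plush bear £11.04: toys and games, buyer-exempt → 0% → £0.00
Winter coat £168.30: clothing and footwear → 0% → £0.00
Pair of jeans £71.20: clothing and footwear → 0% → £0.00
Pack of socks £18.16: clothing and footwear → 0% → £0.00
Art supplies kit £47.81: toys and games, buyer-exempt → 0% → £0.00
Total tax = £0.26 + £0.24 = £0.50

£0.50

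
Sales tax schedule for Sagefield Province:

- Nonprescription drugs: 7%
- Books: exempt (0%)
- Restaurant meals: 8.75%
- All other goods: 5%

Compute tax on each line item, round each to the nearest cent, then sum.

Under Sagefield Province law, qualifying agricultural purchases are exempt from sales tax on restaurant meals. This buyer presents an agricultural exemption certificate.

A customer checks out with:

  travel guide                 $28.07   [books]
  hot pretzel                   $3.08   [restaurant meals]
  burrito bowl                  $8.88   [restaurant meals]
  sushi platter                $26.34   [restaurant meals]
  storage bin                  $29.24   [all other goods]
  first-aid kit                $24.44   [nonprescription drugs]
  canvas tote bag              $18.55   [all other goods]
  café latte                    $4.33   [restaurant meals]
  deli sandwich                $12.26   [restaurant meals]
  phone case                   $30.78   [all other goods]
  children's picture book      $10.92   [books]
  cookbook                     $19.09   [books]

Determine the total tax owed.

$5.64

Travel guide $28.07: books → 0% → $0.00
Hot pretzel $3.08: restaurant meals, buyer-exempt → 0% → $0.00
Burrito bowl $8.88: restaurant meals, buyer-exempt → 0% → $0.00
Sushi platter $26.34: restaurant meals, buyer-exempt → 0% → $0.00
Storage bin $29.24: all other goods → 5% → $1.46
First-aid kit $24.44: nonprescription drugs → 7% → $1.71
Canvas tote bag $18.55: all other goods → 5% → $0.93
Café latte $4.33: restaurant meals, buyer-exempt → 0% → $0.00
Deli sandwich $12.26: restaurant meals, buyer-exempt → 0% → $0.00
Phone case $30.78: all other goods → 5% → $1.54
Children's picture book $10.92: books → 0% → $0.00
Cookbook $19.09: books → 0% → $0.00
Total tax = $1.46 + $1.71 + $0.93 + $1.54 = $5.64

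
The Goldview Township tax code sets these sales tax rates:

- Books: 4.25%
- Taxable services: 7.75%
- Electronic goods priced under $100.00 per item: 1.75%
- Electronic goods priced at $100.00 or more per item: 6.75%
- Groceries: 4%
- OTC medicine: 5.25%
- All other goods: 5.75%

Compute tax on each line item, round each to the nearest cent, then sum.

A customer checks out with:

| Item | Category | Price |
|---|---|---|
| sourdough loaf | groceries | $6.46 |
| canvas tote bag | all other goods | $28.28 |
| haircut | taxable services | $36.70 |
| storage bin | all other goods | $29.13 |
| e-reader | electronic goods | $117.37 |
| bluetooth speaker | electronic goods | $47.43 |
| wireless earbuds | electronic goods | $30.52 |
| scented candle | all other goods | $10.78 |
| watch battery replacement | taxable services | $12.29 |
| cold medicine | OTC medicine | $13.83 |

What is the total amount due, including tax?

Sourdough loaf $6.46: groceries → 4% → $0.26
Canvas tote bag $28.28: all other goods → 5.75% → $1.63
Haircut $36.70: taxable services → 7.75% → $2.84
Storage bin $29.13: all other goods → 5.75% → $1.67
E-reader $117.37: electronic goods, $100.00 or more → 6.75% → $7.92
Bluetooth speaker $47.43: electronic goods, under $100.00 → 1.75% → $0.83
Wireless earbuds $30.52: electronic goods, under $100.00 → 1.75% → $0.53
Scented candle $10.78: all other goods → 5.75% → $0.62
Watch battery replacement $12.29: taxable services → 7.75% → $0.95
Cold medicine $13.83: OTC medicine → 5.25% → $0.73
Subtotal = $332.79; tax = $17.98; total due = $350.77

$350.77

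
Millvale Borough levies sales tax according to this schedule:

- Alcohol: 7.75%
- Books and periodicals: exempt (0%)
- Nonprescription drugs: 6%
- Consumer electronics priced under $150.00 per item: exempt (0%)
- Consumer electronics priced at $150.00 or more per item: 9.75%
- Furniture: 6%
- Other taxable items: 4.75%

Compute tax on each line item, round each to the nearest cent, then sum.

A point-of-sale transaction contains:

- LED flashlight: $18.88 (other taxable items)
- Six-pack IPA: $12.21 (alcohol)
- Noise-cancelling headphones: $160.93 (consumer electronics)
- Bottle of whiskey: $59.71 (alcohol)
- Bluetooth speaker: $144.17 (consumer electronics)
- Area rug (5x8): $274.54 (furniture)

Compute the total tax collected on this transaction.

LED flashlight $18.88: other taxable items → 4.75% → $0.90
Six-pack IPA $12.21: alcohol → 7.75% → $0.95
Noise-cancelling headphones $160.93: consumer electronics, $150.00 or more → 9.75% → $15.69
Bottle of whiskey $59.71: alcohol → 7.75% → $4.63
Bluetooth speaker $144.17: consumer electronics, under $150.00 → 0% → $0.00
Area rug (5x8) $274.54: furniture → 6% → $16.47
Total tax = $0.90 + $0.95 + $15.69 + $4.63 + $16.47 = $38.64

$38.64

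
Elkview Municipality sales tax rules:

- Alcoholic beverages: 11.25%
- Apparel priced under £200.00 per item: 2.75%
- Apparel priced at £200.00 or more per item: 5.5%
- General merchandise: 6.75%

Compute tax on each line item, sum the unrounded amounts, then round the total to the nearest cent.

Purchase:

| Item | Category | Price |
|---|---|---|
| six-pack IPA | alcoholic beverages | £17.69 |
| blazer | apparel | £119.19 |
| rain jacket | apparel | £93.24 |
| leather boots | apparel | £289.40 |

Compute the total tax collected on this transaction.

Six-pack IPA £17.69: alcoholic beverages → 11.25% → £1.990125
Blazer £119.19: apparel, under £200.00 → 2.75% → £3.277725
Rain jacket £93.24: apparel, under £200.00 → 2.75% → £2.5641
Leather boots £289.40: apparel, £200.00 or more → 5.5% → £15.917
Unrounded tax sum = £23.74895 → £23.75

£23.75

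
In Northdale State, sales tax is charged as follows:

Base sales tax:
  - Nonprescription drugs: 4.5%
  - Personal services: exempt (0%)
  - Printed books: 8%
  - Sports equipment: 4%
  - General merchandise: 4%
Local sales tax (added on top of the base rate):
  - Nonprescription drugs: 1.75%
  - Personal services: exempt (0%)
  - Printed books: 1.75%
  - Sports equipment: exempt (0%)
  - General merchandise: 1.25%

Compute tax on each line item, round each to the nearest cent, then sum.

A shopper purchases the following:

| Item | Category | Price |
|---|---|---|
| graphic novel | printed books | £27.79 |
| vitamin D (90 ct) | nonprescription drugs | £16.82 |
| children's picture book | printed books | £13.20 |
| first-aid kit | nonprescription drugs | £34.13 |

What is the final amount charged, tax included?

£99.12

Graphic novel £27.79: printed books → 8% + 1.75% local = 9.75% → £2.71
Vitamin D (90 ct) £16.82: nonprescription drugs → 4.5% + 1.75% local = 6.25% → £1.05
Children's picture book £13.20: printed books → 8% + 1.75% local = 9.75% → £1.29
First-aid kit £34.13: nonprescription drugs → 4.5% + 1.75% local = 6.25% → £2.13
Subtotal = £91.94; tax = £7.18; total due = £99.12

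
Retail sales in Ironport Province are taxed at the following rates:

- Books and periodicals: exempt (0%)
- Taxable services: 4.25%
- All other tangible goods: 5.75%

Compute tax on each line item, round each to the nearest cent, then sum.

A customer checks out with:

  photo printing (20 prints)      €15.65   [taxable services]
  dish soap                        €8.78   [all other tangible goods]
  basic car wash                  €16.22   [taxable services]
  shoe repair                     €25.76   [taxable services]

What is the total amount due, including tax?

Photo printing (20 prints) €15.65: taxable services → 4.25% → €0.67
Dish soap €8.78: all other tangible goods → 5.75% → €0.50
Basic car wash €16.22: taxable services → 4.25% → €0.69
Shoe repair €25.76: taxable services → 4.25% → €1.09
Subtotal = €66.41; tax = €2.95; total due = €69.36

€69.36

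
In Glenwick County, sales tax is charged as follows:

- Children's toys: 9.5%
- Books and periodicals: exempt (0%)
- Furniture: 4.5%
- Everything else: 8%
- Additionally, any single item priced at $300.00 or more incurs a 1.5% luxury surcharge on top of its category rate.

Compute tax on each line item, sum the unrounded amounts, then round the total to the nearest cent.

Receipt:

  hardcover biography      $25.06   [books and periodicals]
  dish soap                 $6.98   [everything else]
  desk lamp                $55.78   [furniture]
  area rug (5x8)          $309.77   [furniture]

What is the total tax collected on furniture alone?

Desk lamp $55.78: furniture → 4.5% → $2.5101
Area rug (5x8) $309.77: furniture → 4.5% + 1.5% surcharge = 6% → $18.5862
Tax on furniture: unrounded sum = $21.0963 → $21.10

$21.10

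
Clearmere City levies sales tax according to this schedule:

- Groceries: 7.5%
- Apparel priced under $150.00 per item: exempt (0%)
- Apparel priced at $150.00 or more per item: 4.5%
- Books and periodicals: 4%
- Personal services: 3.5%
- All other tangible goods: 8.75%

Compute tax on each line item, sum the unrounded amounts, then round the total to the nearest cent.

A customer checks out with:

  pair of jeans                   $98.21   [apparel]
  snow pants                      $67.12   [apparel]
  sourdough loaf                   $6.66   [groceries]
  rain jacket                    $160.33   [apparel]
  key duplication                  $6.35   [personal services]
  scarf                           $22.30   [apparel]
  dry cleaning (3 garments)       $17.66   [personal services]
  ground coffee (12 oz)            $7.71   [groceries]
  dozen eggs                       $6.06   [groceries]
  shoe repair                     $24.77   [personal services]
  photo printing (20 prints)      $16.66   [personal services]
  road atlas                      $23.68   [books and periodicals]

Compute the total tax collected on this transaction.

Pair of jeans $98.21: apparel, under $150.00 → 0% → $0.00
Snow pants $67.12: apparel, under $150.00 → 0% → $0.00
Sourdough loaf $6.66: groceries → 7.5% → $0.4995
Rain jacket $160.33: apparel, $150.00 or more → 4.5% → $7.21485
Key duplication $6.35: personal services → 3.5% → $0.22225
Scarf $22.30: apparel, under $150.00 → 0% → $0.00
Dry cleaning (3 garments) $17.66: personal services → 3.5% → $0.6181
Ground coffee (12 oz) $7.71: groceries → 7.5% → $0.57825
Dozen eggs $6.06: groceries → 7.5% → $0.4545
Shoe repair $24.77: personal services → 3.5% → $0.86695
Photo printing (20 prints) $16.66: personal services → 3.5% → $0.5831
Road atlas $23.68: books and periodicals → 4% → $0.9472
Unrounded tax sum = $11.9847 → $11.98

$11.98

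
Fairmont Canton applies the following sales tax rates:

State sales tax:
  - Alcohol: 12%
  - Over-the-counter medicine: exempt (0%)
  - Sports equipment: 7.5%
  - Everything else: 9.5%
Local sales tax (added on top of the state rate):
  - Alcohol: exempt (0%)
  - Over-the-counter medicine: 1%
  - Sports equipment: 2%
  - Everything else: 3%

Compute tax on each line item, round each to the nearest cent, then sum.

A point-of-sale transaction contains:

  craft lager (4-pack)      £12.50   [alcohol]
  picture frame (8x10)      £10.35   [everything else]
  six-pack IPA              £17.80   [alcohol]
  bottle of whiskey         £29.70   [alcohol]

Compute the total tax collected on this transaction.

£8.49

Craft lager (4-pack) £12.50: alcohol → 12% + 0% local = 12% → £1.50
Picture frame (8x10) £10.35: everything else → 9.5% + 3% local = 12.5% → £1.29
Six-pack IPA £17.80: alcohol → 12% + 0% local = 12% → £2.14
Bottle of whiskey £29.70: alcohol → 12% + 0% local = 12% → £3.56
Total tax = £1.50 + £1.29 + £2.14 + £3.56 = £8.49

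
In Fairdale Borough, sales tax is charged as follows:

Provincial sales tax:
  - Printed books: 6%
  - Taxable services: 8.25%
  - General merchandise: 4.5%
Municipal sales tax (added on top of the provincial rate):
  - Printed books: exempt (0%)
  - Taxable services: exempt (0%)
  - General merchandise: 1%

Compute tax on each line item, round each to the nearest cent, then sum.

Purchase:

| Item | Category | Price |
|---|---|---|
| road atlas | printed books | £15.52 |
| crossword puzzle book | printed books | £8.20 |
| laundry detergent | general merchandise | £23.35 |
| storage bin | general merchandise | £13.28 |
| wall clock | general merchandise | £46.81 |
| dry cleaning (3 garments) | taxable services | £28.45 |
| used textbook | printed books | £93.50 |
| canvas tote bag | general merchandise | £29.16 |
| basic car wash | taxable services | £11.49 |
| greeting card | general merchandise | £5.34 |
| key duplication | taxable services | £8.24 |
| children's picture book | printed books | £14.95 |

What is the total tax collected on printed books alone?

Road atlas £15.52: printed books → 6% + 0% municipal = 6% → £0.93
Crossword puzzle book £8.20: printed books → 6% + 0% municipal = 6% → £0.49
Used textbook £93.50: printed books → 6% + 0% municipal = 6% → £5.61
Children's picture book £14.95: printed books → 6% + 0% municipal = 6% → £0.90
Tax on printed books = £0.93 + £0.49 + £5.61 + £0.90 = £7.93

£7.93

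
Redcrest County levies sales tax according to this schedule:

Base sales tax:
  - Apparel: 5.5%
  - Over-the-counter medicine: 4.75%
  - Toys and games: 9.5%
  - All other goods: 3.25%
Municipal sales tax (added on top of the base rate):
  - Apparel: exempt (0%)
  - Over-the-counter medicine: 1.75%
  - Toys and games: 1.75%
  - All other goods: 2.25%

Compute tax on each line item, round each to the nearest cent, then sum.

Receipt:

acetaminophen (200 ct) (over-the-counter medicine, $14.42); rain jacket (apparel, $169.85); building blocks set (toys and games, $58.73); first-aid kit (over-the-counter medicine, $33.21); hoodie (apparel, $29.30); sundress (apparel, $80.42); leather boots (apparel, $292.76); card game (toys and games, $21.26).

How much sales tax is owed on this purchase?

$43.57

Acetaminophen (200 ct) $14.42: over-the-counter medicine → 4.75% + 1.75% municipal = 6.5% → $0.94
Rain jacket $169.85: apparel → 5.5% + 0% municipal = 5.5% → $9.34
Building blocks set $58.73: toys and games → 9.5% + 1.75% municipal = 11.25% → $6.61
First-aid kit $33.21: over-the-counter medicine → 4.75% + 1.75% municipal = 6.5% → $2.16
Hoodie $29.30: apparel → 5.5% + 0% municipal = 5.5% → $1.61
Sundress $80.42: apparel → 5.5% + 0% municipal = 5.5% → $4.42
Leather boots $292.76: apparel → 5.5% + 0% municipal = 5.5% → $16.10
Card game $21.26: toys and games → 9.5% + 1.75% municipal = 11.25% → $2.39
Total tax = $0.94 + $9.34 + $6.61 + $2.16 + $1.61 + $4.42 + $16.10 + $2.39 = $43.57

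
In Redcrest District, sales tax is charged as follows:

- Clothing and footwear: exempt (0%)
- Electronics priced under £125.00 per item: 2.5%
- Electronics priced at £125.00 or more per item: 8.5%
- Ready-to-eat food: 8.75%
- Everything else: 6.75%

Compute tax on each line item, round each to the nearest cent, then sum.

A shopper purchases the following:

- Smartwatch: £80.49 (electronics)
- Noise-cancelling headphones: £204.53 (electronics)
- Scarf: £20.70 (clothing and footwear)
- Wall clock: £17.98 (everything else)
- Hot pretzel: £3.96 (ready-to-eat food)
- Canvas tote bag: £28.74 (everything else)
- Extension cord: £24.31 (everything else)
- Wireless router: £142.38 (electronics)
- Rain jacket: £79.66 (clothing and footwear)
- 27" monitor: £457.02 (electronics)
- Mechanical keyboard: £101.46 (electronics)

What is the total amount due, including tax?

Smartwatch £80.49: electronics, under £125.00 → 2.5% → £2.01
Noise-cancelling headphones £204.53: electronics, £125.00 or more → 8.5% → £17.39
Scarf £20.70: clothing and footwear → 0% → £0.00
Wall clock £17.98: everything else → 6.75% → £1.21
Hot pretzel £3.96: ready-to-eat food → 8.75% → £0.35
Canvas tote bag £28.74: everything else → 6.75% → £1.94
Extension cord £24.31: everything else → 6.75% → £1.64
Wireless router £142.38: electronics, £125.00 or more → 8.5% → £12.10
Rain jacket £79.66: clothing and footwear → 0% → £0.00
27" monitor £457.02: electronics, £125.00 or more → 8.5% → £38.85
Mechanical keyboard £101.46: electronics, under £125.00 → 2.5% → £2.54
Subtotal = £1161.23; tax = £78.03; total due = £1239.26

£1239.26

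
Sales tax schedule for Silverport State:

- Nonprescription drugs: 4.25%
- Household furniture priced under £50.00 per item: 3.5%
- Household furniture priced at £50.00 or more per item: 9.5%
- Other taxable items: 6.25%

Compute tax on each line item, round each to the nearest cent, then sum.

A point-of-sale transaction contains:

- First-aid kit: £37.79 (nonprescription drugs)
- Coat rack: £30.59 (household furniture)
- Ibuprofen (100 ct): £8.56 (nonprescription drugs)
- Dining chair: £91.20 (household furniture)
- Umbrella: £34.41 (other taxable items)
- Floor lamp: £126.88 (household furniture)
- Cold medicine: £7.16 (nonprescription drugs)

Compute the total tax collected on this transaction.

First-aid kit £37.79: nonprescription drugs → 4.25% → £1.61
Coat rack £30.59: household furniture, under £50.00 → 3.5% → £1.07
Ibuprofen (100 ct) £8.56: nonprescription drugs → 4.25% → £0.36
Dining chair £91.20: household furniture, £50.00 or more → 9.5% → £8.66
Umbrella £34.41: other taxable items → 6.25% → £2.15
Floor lamp £126.88: household furniture, £50.00 or more → 9.5% → £12.05
Cold medicine £7.16: nonprescription drugs → 4.25% → £0.30
Total tax = £1.61 + £1.07 + £0.36 + £8.66 + £2.15 + £12.05 + £0.30 = £26.20

£26.20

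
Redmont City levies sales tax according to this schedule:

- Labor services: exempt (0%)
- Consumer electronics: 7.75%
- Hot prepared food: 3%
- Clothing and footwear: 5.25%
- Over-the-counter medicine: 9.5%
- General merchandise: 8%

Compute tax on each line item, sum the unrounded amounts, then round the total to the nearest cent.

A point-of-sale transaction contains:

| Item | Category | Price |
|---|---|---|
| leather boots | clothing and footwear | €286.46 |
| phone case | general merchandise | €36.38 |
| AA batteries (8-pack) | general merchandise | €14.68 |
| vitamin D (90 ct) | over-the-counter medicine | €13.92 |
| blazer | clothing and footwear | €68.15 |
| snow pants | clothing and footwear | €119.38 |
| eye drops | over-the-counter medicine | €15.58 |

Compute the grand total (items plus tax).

Leather boots €286.46: clothing and footwear → 5.25% → €15.03915
Phone case €36.38: general merchandise → 8% → €2.9104
AA batteries (8-pack) €14.68: general merchandise → 8% → €1.1744
Vitamin D (90 ct) €13.92: over-the-counter medicine → 9.5% → €1.3224
Blazer €68.15: clothing and footwear → 5.25% → €3.577875
Snow pants €119.38: clothing and footwear → 5.25% → €6.26745
Eye drops €15.58: over-the-counter medicine → 9.5% → €1.4801
Subtotal = €554.55; unrounded tax = €31.771775 → €31.77; total due = €586.32

€586.32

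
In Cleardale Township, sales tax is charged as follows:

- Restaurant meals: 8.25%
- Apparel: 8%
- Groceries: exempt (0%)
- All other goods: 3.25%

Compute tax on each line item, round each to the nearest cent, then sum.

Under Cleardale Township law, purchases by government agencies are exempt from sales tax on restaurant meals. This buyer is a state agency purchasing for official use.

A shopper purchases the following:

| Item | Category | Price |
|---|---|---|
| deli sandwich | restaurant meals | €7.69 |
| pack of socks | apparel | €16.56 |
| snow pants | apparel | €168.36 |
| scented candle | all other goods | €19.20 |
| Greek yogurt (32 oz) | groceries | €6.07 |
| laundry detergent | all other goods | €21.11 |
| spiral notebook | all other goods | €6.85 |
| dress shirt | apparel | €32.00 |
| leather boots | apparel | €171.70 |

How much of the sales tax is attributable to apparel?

Pack of socks €16.56: apparel → 8% → €1.32
Snow pants €168.36: apparel → 8% → €13.47
Dress shirt €32.00: apparel → 8% → €2.56
Leather boots €171.70: apparel → 8% → €13.74
Tax on apparel = €1.32 + €13.47 + €2.56 + €13.74 = €31.09

€31.09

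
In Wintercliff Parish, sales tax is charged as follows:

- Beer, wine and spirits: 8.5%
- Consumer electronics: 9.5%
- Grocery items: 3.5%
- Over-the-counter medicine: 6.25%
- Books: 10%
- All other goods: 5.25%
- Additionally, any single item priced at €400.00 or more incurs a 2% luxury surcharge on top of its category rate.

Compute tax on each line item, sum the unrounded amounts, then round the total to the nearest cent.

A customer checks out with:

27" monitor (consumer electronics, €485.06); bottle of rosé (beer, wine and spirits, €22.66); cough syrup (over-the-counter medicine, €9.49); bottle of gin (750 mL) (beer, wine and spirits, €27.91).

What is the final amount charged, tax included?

€605.79

27" monitor €485.06: consumer electronics → 9.5% + 2% surcharge = 11.5% → €55.7819
Bottle of rosé €22.66: beer, wine and spirits → 8.5% → €1.9261
Cough syrup €9.49: over-the-counter medicine → 6.25% → €0.593125
Bottle of gin (750 mL) €27.91: beer, wine and spirits → 8.5% → €2.37235
Subtotal = €545.12; unrounded tax = €60.673475 → €60.67; total due = €605.79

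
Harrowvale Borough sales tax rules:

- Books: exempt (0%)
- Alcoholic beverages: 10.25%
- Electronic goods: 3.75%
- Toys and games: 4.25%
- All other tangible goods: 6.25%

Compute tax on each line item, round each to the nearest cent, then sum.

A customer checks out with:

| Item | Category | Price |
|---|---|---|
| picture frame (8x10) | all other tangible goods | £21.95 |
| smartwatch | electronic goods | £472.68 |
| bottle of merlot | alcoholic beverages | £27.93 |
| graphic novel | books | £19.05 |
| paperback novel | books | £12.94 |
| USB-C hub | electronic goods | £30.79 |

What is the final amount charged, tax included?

£608.45

Picture frame (8x10) £21.95: all other tangible goods → 6.25% → £1.37
Smartwatch £472.68: electronic goods → 3.75% → £17.73
Bottle of merlot £27.93: alcoholic beverages → 10.25% → £2.86
Graphic novel £19.05: books → 0% → £0.00
Paperback novel £12.94: books → 0% → £0.00
USB-C hub £30.79: electronic goods → 3.75% → £1.15
Subtotal = £585.34; tax = £23.11; total due = £608.45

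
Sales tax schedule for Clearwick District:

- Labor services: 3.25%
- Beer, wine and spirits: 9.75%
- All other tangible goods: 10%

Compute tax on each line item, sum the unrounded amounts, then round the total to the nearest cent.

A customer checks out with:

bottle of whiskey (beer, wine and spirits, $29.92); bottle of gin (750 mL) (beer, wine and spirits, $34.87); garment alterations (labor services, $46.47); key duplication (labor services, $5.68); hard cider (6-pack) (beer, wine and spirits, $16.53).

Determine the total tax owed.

Bottle of whiskey $29.92: beer, wine and spirits → 9.75% → $2.9172
Bottle of gin (750 mL) $34.87: beer, wine and spirits → 9.75% → $3.399825
Garment alterations $46.47: labor services → 3.25% → $1.510275
Key duplication $5.68: labor services → 3.25% → $0.1846
Hard cider (6-pack) $16.53: beer, wine and spirits → 9.75% → $1.611675
Unrounded tax sum = $9.623575 → $9.62

$9.62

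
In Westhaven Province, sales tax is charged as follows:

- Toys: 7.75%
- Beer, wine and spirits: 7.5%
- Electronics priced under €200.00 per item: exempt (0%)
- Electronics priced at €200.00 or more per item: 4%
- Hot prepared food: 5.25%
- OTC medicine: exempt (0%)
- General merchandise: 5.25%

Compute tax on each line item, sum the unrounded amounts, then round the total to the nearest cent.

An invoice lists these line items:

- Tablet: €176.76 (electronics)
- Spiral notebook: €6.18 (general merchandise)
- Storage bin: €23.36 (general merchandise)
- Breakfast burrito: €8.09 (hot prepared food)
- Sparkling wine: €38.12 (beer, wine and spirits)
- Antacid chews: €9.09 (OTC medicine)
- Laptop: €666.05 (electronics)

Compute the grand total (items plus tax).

€959.13

Tablet €176.76: electronics, under €200.00 → 0% → €0.00
Spiral notebook €6.18: general merchandise → 5.25% → €0.32445
Storage bin €23.36: general merchandise → 5.25% → €1.2264
Breakfast burrito €8.09: hot prepared food → 5.25% → €0.424725
Sparkling wine €38.12: beer, wine and spirits → 7.5% → €2.859
Antacid chews €9.09: OTC medicine → 0% → €0.00
Laptop €666.05: electronics, €200.00 or more → 4% → €26.642
Subtotal = €927.65; unrounded tax = €31.476575 → €31.48; total due = €959.13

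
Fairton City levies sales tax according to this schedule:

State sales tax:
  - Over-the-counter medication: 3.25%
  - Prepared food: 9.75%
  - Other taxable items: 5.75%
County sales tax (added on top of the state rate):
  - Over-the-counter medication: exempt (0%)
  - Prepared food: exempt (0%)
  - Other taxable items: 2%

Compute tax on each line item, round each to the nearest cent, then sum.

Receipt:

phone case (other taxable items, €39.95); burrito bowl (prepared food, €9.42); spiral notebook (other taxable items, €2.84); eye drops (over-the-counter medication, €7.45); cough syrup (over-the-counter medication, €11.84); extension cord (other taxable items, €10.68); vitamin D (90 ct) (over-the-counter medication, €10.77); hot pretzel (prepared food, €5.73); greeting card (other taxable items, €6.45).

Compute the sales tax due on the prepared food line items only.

€1.48

Burrito bowl €9.42: prepared food → 9.75% + 0% county = 9.75% → €0.92
Hot pretzel €5.73: prepared food → 9.75% + 0% county = 9.75% → €0.56
Tax on prepared food = €0.92 + €0.56 = €1.48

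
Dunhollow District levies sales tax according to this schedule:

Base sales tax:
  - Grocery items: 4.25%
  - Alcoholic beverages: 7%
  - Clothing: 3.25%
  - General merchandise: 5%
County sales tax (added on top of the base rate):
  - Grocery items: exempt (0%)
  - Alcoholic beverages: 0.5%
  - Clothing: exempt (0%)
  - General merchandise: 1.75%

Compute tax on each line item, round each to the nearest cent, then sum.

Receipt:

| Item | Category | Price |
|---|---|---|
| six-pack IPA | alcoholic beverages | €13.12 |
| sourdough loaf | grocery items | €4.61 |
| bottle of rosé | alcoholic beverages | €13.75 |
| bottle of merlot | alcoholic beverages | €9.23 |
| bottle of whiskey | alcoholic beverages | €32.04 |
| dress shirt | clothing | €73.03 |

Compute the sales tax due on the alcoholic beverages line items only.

Six-pack IPA €13.12: alcoholic beverages → 7% + 0.5% county = 7.5% → €0.98
Bottle of rosé €13.75: alcoholic beverages → 7% + 0.5% county = 7.5% → €1.03
Bottle of merlot €9.23: alcoholic beverages → 7% + 0.5% county = 7.5% → €0.69
Bottle of whiskey €32.04: alcoholic beverages → 7% + 0.5% county = 7.5% → €2.40
Tax on alcoholic beverages = €0.98 + €1.03 + €0.69 + €2.40 = €5.10

€5.10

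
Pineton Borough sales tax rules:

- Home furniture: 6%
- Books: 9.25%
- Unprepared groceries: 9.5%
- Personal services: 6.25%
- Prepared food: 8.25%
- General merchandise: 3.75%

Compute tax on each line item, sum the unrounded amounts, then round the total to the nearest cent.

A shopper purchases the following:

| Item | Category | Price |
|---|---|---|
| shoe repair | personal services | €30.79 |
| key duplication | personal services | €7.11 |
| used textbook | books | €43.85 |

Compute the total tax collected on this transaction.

€6.42

Shoe repair €30.79: personal services → 6.25% → €1.924375
Key duplication €7.11: personal services → 6.25% → €0.444375
Used textbook €43.85: books → 9.25% → €4.056125
Unrounded tax sum = €6.424875 → €6.42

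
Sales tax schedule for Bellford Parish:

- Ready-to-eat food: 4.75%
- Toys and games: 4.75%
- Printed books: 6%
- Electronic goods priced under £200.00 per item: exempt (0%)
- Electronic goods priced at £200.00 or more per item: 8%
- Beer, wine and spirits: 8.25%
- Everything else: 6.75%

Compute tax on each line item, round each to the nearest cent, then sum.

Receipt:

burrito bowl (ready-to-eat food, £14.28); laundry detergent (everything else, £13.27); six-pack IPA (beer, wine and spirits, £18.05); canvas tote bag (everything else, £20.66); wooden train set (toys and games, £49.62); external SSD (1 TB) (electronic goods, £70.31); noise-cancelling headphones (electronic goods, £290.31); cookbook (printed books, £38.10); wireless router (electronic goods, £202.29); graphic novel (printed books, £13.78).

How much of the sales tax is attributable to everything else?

Laundry detergent £13.27: everything else → 6.75% → £0.90
Canvas tote bag £20.66: everything else → 6.75% → £1.39
Tax on everything else = £0.90 + £1.39 = £2.29

£2.29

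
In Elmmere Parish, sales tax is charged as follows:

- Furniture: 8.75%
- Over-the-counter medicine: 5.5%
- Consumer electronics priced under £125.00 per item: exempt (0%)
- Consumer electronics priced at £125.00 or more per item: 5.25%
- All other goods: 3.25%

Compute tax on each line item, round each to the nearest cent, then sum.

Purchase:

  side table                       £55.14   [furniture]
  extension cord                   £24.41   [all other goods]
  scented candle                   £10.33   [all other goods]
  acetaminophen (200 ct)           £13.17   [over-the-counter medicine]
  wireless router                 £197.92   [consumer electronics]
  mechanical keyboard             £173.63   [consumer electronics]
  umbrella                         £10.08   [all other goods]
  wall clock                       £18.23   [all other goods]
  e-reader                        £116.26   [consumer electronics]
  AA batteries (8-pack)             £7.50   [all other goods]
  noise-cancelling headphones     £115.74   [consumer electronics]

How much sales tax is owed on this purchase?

£27.34

Side table £55.14: furniture → 8.75% → £4.82
Extension cord £24.41: all other goods → 3.25% → £0.79
Scented candle £10.33: all other goods → 3.25% → £0.34
Acetaminophen (200 ct) £13.17: over-the-counter medicine → 5.5% → £0.72
Wireless router £197.92: consumer electronics, £125.00 or more → 5.25% → £10.39
Mechanical keyboard £173.63: consumer electronics, £125.00 or more → 5.25% → £9.12
Umbrella £10.08: all other goods → 3.25% → £0.33
Wall clock £18.23: all other goods → 3.25% → £0.59
E-reader £116.26: consumer electronics, under £125.00 → 0% → £0.00
AA batteries (8-pack) £7.50: all other goods → 3.25% → £0.24
Noise-cancelling headphones £115.74: consumer electronics, under £125.00 → 0% → £0.00
Total tax = £4.82 + £0.79 + £0.34 + £0.72 + £10.39 + £9.12 + £0.33 + £0.59 + £0.24 = £27.34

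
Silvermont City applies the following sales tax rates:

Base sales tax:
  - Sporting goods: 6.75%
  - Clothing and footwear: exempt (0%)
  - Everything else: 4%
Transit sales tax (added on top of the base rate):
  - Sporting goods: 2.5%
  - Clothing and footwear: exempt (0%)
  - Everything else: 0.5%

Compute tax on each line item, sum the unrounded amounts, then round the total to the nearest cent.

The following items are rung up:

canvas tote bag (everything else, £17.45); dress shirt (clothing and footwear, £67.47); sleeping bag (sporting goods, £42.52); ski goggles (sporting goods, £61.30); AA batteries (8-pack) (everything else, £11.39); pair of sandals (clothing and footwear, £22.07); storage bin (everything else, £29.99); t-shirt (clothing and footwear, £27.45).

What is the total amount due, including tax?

Canvas tote bag £17.45: everything else → 4% + 0.5% transit = 4.5% → £0.78525
Dress shirt £67.47: clothing and footwear → 0% + 0% transit = 0% → £0.00
Sleeping bag £42.52: sporting goods → 6.75% + 2.5% transit = 9.25% → £3.9331
Ski goggles £61.30: sporting goods → 6.75% + 2.5% transit = 9.25% → £5.67025
AA batteries (8-pack) £11.39: everything else → 4% + 0.5% transit = 4.5% → £0.51255
Pair of sandals £22.07: clothing and footwear → 0% + 0% transit = 0% → £0.00
Storage bin £29.99: everything else → 4% + 0.5% transit = 4.5% → £1.34955
T-shirt £27.45: clothing and footwear → 0% + 0% transit = 0% → £0.00
Subtotal = £279.64; unrounded tax = £12.2507 → £12.25; total due = £291.89

£291.89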